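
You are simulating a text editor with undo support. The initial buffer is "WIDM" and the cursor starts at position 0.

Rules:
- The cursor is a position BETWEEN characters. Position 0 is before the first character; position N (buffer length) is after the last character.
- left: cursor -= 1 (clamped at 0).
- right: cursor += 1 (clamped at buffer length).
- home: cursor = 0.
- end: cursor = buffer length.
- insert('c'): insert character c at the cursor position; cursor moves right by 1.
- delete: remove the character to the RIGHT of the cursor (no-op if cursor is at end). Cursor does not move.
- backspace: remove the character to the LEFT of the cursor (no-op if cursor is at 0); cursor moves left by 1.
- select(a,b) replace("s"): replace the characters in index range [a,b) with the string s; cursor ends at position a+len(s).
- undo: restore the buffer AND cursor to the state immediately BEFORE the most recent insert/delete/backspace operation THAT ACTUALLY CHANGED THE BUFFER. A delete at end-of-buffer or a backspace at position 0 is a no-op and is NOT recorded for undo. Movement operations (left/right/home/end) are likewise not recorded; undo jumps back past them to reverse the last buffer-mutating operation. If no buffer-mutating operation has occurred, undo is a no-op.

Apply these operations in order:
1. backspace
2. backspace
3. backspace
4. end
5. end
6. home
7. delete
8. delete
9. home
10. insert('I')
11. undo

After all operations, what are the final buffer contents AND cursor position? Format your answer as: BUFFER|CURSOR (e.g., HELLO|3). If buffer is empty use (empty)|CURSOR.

After op 1 (backspace): buf='WIDM' cursor=0
After op 2 (backspace): buf='WIDM' cursor=0
After op 3 (backspace): buf='WIDM' cursor=0
After op 4 (end): buf='WIDM' cursor=4
After op 5 (end): buf='WIDM' cursor=4
After op 6 (home): buf='WIDM' cursor=0
After op 7 (delete): buf='IDM' cursor=0
After op 8 (delete): buf='DM' cursor=0
After op 9 (home): buf='DM' cursor=0
After op 10 (insert('I')): buf='IDM' cursor=1
After op 11 (undo): buf='DM' cursor=0

Answer: DM|0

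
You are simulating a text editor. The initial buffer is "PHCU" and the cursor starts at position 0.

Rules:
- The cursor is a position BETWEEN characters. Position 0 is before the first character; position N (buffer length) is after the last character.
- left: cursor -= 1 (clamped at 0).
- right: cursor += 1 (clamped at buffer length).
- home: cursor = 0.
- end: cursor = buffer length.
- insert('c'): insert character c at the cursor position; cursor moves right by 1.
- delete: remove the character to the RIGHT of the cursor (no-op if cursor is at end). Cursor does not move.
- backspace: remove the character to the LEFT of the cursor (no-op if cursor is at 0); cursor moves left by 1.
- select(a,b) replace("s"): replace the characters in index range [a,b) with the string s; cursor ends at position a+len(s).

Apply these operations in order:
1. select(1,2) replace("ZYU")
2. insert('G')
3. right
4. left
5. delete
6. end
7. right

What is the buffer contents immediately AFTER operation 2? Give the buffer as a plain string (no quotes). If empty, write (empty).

After op 1 (select(1,2) replace("ZYU")): buf='PZYUCU' cursor=4
After op 2 (insert('G')): buf='PZYUGCU' cursor=5

Answer: PZYUGCU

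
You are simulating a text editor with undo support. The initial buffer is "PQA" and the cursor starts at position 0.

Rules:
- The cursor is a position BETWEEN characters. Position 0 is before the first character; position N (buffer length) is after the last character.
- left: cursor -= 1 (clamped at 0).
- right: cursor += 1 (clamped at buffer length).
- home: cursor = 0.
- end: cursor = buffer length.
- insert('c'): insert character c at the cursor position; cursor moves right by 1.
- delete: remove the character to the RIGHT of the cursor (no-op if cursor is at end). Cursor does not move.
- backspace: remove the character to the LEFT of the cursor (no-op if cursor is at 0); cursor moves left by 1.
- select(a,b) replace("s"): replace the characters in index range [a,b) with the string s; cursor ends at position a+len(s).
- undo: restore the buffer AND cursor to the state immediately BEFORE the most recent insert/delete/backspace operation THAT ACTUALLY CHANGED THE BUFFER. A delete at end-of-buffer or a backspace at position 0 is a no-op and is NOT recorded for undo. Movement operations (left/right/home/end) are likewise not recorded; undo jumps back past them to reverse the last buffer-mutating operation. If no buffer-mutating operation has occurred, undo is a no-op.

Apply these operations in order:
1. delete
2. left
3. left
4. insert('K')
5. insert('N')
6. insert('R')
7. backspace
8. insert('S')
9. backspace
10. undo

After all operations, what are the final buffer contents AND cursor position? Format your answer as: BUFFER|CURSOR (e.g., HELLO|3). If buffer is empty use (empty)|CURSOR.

Answer: KNSQA|3

Derivation:
After op 1 (delete): buf='QA' cursor=0
After op 2 (left): buf='QA' cursor=0
After op 3 (left): buf='QA' cursor=0
After op 4 (insert('K')): buf='KQA' cursor=1
After op 5 (insert('N')): buf='KNQA' cursor=2
After op 6 (insert('R')): buf='KNRQA' cursor=3
After op 7 (backspace): buf='KNQA' cursor=2
After op 8 (insert('S')): buf='KNSQA' cursor=3
After op 9 (backspace): buf='KNQA' cursor=2
After op 10 (undo): buf='KNSQA' cursor=3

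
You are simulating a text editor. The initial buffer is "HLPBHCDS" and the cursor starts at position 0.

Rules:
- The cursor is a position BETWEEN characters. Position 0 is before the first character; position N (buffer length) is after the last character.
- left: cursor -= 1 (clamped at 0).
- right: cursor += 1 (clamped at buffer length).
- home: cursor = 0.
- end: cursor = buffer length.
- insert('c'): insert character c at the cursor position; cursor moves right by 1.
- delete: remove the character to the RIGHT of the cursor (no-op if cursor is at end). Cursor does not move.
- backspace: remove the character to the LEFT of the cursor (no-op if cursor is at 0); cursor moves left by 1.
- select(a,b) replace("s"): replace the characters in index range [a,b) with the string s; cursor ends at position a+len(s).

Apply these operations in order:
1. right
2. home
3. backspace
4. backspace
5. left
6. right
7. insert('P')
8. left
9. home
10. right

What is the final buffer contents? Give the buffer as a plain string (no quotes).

After op 1 (right): buf='HLPBHCDS' cursor=1
After op 2 (home): buf='HLPBHCDS' cursor=0
After op 3 (backspace): buf='HLPBHCDS' cursor=0
After op 4 (backspace): buf='HLPBHCDS' cursor=0
After op 5 (left): buf='HLPBHCDS' cursor=0
After op 6 (right): buf='HLPBHCDS' cursor=1
After op 7 (insert('P')): buf='HPLPBHCDS' cursor=2
After op 8 (left): buf='HPLPBHCDS' cursor=1
After op 9 (home): buf='HPLPBHCDS' cursor=0
After op 10 (right): buf='HPLPBHCDS' cursor=1

Answer: HPLPBHCDS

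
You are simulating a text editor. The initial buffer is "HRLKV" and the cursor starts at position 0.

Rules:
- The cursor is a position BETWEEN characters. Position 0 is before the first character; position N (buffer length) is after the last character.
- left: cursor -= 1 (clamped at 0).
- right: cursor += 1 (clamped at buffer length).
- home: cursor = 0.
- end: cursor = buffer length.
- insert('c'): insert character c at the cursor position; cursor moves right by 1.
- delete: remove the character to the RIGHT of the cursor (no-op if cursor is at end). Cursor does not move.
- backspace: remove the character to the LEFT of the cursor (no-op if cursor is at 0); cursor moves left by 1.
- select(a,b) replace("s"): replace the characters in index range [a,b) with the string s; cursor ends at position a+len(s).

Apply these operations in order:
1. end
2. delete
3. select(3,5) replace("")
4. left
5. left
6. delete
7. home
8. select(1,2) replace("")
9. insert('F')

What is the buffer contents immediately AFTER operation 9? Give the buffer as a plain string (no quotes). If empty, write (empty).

Answer: HF

Derivation:
After op 1 (end): buf='HRLKV' cursor=5
After op 2 (delete): buf='HRLKV' cursor=5
After op 3 (select(3,5) replace("")): buf='HRL' cursor=3
After op 4 (left): buf='HRL' cursor=2
After op 5 (left): buf='HRL' cursor=1
After op 6 (delete): buf='HL' cursor=1
After op 7 (home): buf='HL' cursor=0
After op 8 (select(1,2) replace("")): buf='H' cursor=1
After op 9 (insert('F')): buf='HF' cursor=2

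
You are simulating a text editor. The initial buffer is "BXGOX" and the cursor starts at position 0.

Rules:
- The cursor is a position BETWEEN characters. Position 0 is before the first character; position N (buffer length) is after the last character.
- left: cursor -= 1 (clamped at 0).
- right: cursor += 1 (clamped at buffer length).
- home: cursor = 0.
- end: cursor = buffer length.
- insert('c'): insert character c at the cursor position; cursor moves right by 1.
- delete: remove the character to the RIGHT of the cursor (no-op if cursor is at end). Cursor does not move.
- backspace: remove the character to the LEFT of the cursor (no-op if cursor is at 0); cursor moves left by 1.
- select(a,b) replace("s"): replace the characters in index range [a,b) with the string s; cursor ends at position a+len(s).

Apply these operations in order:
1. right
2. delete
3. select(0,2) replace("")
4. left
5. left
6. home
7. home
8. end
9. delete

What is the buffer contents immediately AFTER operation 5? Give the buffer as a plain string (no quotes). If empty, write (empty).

Answer: OX

Derivation:
After op 1 (right): buf='BXGOX' cursor=1
After op 2 (delete): buf='BGOX' cursor=1
After op 3 (select(0,2) replace("")): buf='OX' cursor=0
After op 4 (left): buf='OX' cursor=0
After op 5 (left): buf='OX' cursor=0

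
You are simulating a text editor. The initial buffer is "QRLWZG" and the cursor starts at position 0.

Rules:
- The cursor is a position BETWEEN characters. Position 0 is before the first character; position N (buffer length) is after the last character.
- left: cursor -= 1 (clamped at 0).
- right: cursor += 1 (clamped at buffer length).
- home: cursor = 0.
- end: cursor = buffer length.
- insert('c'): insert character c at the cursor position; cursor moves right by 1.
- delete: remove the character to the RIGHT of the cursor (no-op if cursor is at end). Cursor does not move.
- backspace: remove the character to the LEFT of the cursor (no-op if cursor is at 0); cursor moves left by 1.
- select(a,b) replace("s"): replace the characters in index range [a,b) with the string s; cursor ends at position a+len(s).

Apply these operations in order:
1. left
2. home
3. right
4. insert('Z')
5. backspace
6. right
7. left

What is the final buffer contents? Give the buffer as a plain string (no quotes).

After op 1 (left): buf='QRLWZG' cursor=0
After op 2 (home): buf='QRLWZG' cursor=0
After op 3 (right): buf='QRLWZG' cursor=1
After op 4 (insert('Z')): buf='QZRLWZG' cursor=2
After op 5 (backspace): buf='QRLWZG' cursor=1
After op 6 (right): buf='QRLWZG' cursor=2
After op 7 (left): buf='QRLWZG' cursor=1

Answer: QRLWZG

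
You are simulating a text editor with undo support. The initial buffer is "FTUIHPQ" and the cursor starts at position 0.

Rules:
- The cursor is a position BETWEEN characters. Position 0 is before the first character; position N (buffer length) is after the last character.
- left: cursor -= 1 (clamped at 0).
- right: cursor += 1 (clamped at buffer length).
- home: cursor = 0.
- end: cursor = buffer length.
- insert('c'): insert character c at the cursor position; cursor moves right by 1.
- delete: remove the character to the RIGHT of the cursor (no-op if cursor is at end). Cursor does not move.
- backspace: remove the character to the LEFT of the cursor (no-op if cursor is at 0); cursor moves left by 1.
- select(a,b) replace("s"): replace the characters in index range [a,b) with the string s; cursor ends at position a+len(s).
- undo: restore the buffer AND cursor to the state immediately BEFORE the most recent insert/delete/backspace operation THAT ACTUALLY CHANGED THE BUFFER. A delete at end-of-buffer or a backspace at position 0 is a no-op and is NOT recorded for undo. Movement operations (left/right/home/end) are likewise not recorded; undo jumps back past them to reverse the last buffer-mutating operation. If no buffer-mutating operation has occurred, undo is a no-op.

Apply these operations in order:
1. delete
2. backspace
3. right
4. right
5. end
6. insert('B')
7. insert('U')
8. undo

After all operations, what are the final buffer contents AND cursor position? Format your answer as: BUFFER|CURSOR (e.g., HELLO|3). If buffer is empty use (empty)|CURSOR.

After op 1 (delete): buf='TUIHPQ' cursor=0
After op 2 (backspace): buf='TUIHPQ' cursor=0
After op 3 (right): buf='TUIHPQ' cursor=1
After op 4 (right): buf='TUIHPQ' cursor=2
After op 5 (end): buf='TUIHPQ' cursor=6
After op 6 (insert('B')): buf='TUIHPQB' cursor=7
After op 7 (insert('U')): buf='TUIHPQBU' cursor=8
After op 8 (undo): buf='TUIHPQB' cursor=7

Answer: TUIHPQB|7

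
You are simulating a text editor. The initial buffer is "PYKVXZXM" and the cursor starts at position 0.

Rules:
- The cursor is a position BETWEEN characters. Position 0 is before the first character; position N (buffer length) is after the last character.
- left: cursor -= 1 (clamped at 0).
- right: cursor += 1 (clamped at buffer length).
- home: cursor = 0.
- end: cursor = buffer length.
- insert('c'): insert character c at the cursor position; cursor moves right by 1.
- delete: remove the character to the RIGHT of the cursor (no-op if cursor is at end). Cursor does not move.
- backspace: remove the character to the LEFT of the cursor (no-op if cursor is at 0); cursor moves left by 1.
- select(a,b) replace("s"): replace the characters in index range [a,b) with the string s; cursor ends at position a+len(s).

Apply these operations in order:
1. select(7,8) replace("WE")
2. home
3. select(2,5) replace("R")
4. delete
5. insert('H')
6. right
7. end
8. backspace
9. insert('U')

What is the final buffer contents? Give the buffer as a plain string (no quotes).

Answer: PYRHXWU

Derivation:
After op 1 (select(7,8) replace("WE")): buf='PYKVXZXWE' cursor=9
After op 2 (home): buf='PYKVXZXWE' cursor=0
After op 3 (select(2,5) replace("R")): buf='PYRZXWE' cursor=3
After op 4 (delete): buf='PYRXWE' cursor=3
After op 5 (insert('H')): buf='PYRHXWE' cursor=4
After op 6 (right): buf='PYRHXWE' cursor=5
After op 7 (end): buf='PYRHXWE' cursor=7
After op 8 (backspace): buf='PYRHXW' cursor=6
After op 9 (insert('U')): buf='PYRHXWU' cursor=7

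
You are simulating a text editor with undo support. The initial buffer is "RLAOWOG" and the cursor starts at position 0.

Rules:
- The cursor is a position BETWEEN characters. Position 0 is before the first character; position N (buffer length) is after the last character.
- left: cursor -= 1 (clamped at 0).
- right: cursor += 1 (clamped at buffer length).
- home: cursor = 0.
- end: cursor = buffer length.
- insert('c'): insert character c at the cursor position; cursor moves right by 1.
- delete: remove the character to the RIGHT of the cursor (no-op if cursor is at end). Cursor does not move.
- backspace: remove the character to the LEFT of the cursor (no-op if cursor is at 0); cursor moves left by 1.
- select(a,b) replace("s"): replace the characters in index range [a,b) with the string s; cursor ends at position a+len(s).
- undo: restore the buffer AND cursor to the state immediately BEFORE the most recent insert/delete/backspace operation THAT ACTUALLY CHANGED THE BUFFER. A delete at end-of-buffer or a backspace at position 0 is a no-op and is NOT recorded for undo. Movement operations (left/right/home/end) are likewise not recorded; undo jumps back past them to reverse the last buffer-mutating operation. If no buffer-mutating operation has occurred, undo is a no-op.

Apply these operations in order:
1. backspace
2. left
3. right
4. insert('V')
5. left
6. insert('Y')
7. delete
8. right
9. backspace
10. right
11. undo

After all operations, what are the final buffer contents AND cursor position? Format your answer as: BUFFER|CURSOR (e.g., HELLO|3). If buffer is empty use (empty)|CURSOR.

After op 1 (backspace): buf='RLAOWOG' cursor=0
After op 2 (left): buf='RLAOWOG' cursor=0
After op 3 (right): buf='RLAOWOG' cursor=1
After op 4 (insert('V')): buf='RVLAOWOG' cursor=2
After op 5 (left): buf='RVLAOWOG' cursor=1
After op 6 (insert('Y')): buf='RYVLAOWOG' cursor=2
After op 7 (delete): buf='RYLAOWOG' cursor=2
After op 8 (right): buf='RYLAOWOG' cursor=3
After op 9 (backspace): buf='RYAOWOG' cursor=2
After op 10 (right): buf='RYAOWOG' cursor=3
After op 11 (undo): buf='RYLAOWOG' cursor=3

Answer: RYLAOWOG|3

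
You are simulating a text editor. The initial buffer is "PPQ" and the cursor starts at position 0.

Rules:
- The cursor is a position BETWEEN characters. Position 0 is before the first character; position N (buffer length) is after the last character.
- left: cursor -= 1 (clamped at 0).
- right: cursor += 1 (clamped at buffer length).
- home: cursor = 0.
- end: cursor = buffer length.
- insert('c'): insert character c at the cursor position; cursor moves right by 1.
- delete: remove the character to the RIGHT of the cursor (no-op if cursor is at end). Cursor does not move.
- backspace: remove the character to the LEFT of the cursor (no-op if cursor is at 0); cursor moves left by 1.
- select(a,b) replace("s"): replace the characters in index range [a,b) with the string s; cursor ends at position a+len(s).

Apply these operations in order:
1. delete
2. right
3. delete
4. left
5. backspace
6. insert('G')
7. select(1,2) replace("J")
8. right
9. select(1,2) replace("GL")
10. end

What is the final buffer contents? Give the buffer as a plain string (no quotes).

Answer: GGL

Derivation:
After op 1 (delete): buf='PQ' cursor=0
After op 2 (right): buf='PQ' cursor=1
After op 3 (delete): buf='P' cursor=1
After op 4 (left): buf='P' cursor=0
After op 5 (backspace): buf='P' cursor=0
After op 6 (insert('G')): buf='GP' cursor=1
After op 7 (select(1,2) replace("J")): buf='GJ' cursor=2
After op 8 (right): buf='GJ' cursor=2
After op 9 (select(1,2) replace("GL")): buf='GGL' cursor=3
After op 10 (end): buf='GGL' cursor=3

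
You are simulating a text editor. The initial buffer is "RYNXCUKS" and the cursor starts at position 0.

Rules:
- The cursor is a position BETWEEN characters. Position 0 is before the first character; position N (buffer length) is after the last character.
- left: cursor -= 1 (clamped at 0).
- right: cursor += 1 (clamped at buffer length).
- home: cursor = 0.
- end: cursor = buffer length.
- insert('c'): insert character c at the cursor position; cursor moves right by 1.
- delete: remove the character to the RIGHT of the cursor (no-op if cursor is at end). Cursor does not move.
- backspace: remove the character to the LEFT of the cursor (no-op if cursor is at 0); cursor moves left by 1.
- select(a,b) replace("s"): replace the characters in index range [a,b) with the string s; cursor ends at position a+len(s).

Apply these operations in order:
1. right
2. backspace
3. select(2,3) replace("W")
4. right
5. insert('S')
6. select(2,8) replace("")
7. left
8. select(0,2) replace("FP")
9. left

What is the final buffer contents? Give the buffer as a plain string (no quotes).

Answer: FP

Derivation:
After op 1 (right): buf='RYNXCUKS' cursor=1
After op 2 (backspace): buf='YNXCUKS' cursor=0
After op 3 (select(2,3) replace("W")): buf='YNWCUKS' cursor=3
After op 4 (right): buf='YNWCUKS' cursor=4
After op 5 (insert('S')): buf='YNWCSUKS' cursor=5
After op 6 (select(2,8) replace("")): buf='YN' cursor=2
After op 7 (left): buf='YN' cursor=1
After op 8 (select(0,2) replace("FP")): buf='FP' cursor=2
After op 9 (left): buf='FP' cursor=1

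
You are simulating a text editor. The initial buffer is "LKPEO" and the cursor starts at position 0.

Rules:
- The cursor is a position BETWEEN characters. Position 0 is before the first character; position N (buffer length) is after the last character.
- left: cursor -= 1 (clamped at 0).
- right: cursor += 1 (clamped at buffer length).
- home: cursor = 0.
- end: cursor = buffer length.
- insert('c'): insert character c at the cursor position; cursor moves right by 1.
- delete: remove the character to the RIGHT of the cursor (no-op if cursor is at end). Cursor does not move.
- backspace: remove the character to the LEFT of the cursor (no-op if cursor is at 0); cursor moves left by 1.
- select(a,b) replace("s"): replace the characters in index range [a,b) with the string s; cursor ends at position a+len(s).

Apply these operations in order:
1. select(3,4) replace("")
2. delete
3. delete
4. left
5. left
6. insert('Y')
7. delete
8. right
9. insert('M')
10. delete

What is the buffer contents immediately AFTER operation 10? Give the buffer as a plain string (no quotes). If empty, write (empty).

After op 1 (select(3,4) replace("")): buf='LKPO' cursor=3
After op 2 (delete): buf='LKP' cursor=3
After op 3 (delete): buf='LKP' cursor=3
After op 4 (left): buf='LKP' cursor=2
After op 5 (left): buf='LKP' cursor=1
After op 6 (insert('Y')): buf='LYKP' cursor=2
After op 7 (delete): buf='LYP' cursor=2
After op 8 (right): buf='LYP' cursor=3
After op 9 (insert('M')): buf='LYPM' cursor=4
After op 10 (delete): buf='LYPM' cursor=4

Answer: LYPM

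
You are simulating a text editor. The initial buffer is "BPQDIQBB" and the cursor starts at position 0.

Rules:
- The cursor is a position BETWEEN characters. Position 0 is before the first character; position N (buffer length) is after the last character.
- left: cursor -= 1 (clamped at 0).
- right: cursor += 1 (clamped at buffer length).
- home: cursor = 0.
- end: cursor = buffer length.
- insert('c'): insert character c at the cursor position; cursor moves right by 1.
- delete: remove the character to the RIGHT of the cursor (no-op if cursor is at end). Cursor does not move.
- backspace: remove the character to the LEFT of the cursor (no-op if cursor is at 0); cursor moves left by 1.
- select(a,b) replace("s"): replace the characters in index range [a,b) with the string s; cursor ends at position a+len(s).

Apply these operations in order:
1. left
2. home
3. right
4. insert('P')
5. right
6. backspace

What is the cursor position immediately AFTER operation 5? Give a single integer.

Answer: 3

Derivation:
After op 1 (left): buf='BPQDIQBB' cursor=0
After op 2 (home): buf='BPQDIQBB' cursor=0
After op 3 (right): buf='BPQDIQBB' cursor=1
After op 4 (insert('P')): buf='BPPQDIQBB' cursor=2
After op 5 (right): buf='BPPQDIQBB' cursor=3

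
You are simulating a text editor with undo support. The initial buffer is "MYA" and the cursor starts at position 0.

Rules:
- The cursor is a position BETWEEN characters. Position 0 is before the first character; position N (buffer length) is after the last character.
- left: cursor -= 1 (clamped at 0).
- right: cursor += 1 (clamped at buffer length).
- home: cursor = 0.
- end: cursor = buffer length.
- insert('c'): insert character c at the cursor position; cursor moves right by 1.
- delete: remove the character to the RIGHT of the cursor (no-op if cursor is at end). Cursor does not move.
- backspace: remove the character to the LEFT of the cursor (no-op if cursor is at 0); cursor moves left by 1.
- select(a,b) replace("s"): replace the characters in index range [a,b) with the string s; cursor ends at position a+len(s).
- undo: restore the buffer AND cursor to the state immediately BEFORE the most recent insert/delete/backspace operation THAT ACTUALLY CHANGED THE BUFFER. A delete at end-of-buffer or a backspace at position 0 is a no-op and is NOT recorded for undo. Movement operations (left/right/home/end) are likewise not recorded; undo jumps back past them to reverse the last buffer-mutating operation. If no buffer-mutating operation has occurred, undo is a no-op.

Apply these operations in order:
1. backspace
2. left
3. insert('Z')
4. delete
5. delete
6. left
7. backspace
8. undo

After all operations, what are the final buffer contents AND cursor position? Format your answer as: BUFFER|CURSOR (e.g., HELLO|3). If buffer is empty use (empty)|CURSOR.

Answer: ZYA|1

Derivation:
After op 1 (backspace): buf='MYA' cursor=0
After op 2 (left): buf='MYA' cursor=0
After op 3 (insert('Z')): buf='ZMYA' cursor=1
After op 4 (delete): buf='ZYA' cursor=1
After op 5 (delete): buf='ZA' cursor=1
After op 6 (left): buf='ZA' cursor=0
After op 7 (backspace): buf='ZA' cursor=0
After op 8 (undo): buf='ZYA' cursor=1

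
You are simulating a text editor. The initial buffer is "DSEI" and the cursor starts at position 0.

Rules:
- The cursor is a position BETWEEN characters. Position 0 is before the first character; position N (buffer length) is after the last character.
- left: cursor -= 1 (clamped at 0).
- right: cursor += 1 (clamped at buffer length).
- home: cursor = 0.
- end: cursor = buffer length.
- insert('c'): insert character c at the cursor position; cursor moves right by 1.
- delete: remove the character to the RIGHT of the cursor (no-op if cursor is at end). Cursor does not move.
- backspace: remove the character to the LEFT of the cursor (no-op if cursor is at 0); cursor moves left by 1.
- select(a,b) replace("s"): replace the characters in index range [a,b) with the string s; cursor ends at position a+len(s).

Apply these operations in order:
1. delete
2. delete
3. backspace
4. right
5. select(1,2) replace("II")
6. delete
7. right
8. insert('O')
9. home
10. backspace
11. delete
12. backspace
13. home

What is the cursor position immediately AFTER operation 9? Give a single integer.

After op 1 (delete): buf='SEI' cursor=0
After op 2 (delete): buf='EI' cursor=0
After op 3 (backspace): buf='EI' cursor=0
After op 4 (right): buf='EI' cursor=1
After op 5 (select(1,2) replace("II")): buf='EII' cursor=3
After op 6 (delete): buf='EII' cursor=3
After op 7 (right): buf='EII' cursor=3
After op 8 (insert('O')): buf='EIIO' cursor=4
After op 9 (home): buf='EIIO' cursor=0

Answer: 0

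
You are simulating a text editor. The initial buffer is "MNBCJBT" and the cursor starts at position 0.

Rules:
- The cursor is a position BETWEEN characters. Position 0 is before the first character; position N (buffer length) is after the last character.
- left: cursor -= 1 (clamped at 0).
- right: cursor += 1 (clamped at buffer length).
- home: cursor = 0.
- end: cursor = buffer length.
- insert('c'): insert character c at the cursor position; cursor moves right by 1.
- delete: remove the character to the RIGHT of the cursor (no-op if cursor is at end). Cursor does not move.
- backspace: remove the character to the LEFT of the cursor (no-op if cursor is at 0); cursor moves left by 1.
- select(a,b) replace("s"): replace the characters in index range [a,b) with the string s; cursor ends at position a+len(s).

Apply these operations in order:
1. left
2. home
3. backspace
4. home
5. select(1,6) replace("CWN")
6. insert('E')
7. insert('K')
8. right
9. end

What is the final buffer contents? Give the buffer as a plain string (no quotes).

After op 1 (left): buf='MNBCJBT' cursor=0
After op 2 (home): buf='MNBCJBT' cursor=0
After op 3 (backspace): buf='MNBCJBT' cursor=0
After op 4 (home): buf='MNBCJBT' cursor=0
After op 5 (select(1,6) replace("CWN")): buf='MCWNT' cursor=4
After op 6 (insert('E')): buf='MCWNET' cursor=5
After op 7 (insert('K')): buf='MCWNEKT' cursor=6
After op 8 (right): buf='MCWNEKT' cursor=7
After op 9 (end): buf='MCWNEKT' cursor=7

Answer: MCWNEKT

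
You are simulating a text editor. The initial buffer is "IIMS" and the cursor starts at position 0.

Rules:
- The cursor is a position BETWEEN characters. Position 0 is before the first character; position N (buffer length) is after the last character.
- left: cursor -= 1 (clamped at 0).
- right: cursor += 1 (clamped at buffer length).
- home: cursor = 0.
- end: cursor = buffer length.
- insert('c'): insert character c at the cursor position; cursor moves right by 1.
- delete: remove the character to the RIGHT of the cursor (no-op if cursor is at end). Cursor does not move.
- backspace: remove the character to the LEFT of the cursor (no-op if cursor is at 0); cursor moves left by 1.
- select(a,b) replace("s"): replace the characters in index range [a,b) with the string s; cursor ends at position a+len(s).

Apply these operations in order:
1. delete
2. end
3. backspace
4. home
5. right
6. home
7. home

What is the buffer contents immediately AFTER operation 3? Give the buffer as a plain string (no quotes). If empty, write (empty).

After op 1 (delete): buf='IMS' cursor=0
After op 2 (end): buf='IMS' cursor=3
After op 3 (backspace): buf='IM' cursor=2

Answer: IM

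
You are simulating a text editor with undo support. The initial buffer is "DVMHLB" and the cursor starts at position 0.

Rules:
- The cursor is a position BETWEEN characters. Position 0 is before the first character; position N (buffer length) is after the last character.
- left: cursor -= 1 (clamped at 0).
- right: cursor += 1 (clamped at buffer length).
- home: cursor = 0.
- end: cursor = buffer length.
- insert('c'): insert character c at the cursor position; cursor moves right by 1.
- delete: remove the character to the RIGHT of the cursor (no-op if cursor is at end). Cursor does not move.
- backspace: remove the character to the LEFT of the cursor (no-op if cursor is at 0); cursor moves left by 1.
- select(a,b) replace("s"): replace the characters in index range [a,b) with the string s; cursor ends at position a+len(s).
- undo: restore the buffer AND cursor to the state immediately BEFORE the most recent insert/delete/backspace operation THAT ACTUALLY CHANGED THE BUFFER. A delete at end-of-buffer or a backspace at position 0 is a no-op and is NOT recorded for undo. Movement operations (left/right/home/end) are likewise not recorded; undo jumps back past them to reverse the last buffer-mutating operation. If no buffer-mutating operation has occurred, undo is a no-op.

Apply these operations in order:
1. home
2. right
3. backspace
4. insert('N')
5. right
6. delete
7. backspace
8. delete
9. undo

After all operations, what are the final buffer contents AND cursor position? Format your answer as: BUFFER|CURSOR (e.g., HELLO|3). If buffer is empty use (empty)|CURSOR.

After op 1 (home): buf='DVMHLB' cursor=0
After op 2 (right): buf='DVMHLB' cursor=1
After op 3 (backspace): buf='VMHLB' cursor=0
After op 4 (insert('N')): buf='NVMHLB' cursor=1
After op 5 (right): buf='NVMHLB' cursor=2
After op 6 (delete): buf='NVHLB' cursor=2
After op 7 (backspace): buf='NHLB' cursor=1
After op 8 (delete): buf='NLB' cursor=1
After op 9 (undo): buf='NHLB' cursor=1

Answer: NHLB|1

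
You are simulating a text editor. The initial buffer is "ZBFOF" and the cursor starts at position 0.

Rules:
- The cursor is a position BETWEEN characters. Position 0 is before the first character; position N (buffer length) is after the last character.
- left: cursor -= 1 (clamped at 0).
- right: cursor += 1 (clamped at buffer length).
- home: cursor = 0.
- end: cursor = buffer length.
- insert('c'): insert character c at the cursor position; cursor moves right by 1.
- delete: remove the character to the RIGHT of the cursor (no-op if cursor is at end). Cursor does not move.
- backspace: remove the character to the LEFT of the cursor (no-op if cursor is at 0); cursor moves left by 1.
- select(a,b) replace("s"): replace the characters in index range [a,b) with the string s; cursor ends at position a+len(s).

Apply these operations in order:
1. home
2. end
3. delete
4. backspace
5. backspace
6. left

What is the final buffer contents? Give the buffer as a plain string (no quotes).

Answer: ZBF

Derivation:
After op 1 (home): buf='ZBFOF' cursor=0
After op 2 (end): buf='ZBFOF' cursor=5
After op 3 (delete): buf='ZBFOF' cursor=5
After op 4 (backspace): buf='ZBFO' cursor=4
After op 5 (backspace): buf='ZBF' cursor=3
After op 6 (left): buf='ZBF' cursor=2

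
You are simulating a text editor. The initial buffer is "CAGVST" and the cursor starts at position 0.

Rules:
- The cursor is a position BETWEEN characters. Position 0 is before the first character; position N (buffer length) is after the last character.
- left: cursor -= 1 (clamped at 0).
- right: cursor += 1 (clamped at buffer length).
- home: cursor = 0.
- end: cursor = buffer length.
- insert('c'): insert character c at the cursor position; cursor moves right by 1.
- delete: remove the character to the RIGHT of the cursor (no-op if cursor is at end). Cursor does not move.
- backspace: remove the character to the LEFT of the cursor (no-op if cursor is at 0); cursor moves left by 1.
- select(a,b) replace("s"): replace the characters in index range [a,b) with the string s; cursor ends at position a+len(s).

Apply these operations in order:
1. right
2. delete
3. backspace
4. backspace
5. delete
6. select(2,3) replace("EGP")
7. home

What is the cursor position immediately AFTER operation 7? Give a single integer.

After op 1 (right): buf='CAGVST' cursor=1
After op 2 (delete): buf='CGVST' cursor=1
After op 3 (backspace): buf='GVST' cursor=0
After op 4 (backspace): buf='GVST' cursor=0
After op 5 (delete): buf='VST' cursor=0
After op 6 (select(2,3) replace("EGP")): buf='VSEGP' cursor=5
After op 7 (home): buf='VSEGP' cursor=0

Answer: 0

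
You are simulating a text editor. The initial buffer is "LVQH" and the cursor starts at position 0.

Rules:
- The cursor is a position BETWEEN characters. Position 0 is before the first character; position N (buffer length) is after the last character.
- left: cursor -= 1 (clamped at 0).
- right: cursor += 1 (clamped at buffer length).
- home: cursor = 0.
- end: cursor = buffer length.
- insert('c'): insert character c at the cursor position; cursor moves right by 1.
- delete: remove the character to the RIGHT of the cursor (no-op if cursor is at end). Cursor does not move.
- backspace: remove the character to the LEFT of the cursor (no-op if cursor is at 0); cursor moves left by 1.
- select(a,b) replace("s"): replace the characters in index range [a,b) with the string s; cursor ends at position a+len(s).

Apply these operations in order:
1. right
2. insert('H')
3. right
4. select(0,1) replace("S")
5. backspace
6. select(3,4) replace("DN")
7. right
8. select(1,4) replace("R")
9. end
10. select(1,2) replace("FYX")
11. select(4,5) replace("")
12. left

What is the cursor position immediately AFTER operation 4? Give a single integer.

After op 1 (right): buf='LVQH' cursor=1
After op 2 (insert('H')): buf='LHVQH' cursor=2
After op 3 (right): buf='LHVQH' cursor=3
After op 4 (select(0,1) replace("S")): buf='SHVQH' cursor=1

Answer: 1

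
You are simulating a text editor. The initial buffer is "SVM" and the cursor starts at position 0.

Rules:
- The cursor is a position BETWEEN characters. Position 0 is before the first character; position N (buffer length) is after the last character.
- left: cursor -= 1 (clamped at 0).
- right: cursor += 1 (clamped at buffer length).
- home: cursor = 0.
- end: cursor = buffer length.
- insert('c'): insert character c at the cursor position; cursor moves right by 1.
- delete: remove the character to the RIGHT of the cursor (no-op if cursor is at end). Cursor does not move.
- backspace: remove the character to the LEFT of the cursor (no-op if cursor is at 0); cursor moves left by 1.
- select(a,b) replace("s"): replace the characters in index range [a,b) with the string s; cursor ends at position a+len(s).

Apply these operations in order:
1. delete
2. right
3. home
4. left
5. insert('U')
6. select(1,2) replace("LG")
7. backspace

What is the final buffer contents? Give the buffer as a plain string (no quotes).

After op 1 (delete): buf='VM' cursor=0
After op 2 (right): buf='VM' cursor=1
After op 3 (home): buf='VM' cursor=0
After op 4 (left): buf='VM' cursor=0
After op 5 (insert('U')): buf='UVM' cursor=1
After op 6 (select(1,2) replace("LG")): buf='ULGM' cursor=3
After op 7 (backspace): buf='ULM' cursor=2

Answer: ULM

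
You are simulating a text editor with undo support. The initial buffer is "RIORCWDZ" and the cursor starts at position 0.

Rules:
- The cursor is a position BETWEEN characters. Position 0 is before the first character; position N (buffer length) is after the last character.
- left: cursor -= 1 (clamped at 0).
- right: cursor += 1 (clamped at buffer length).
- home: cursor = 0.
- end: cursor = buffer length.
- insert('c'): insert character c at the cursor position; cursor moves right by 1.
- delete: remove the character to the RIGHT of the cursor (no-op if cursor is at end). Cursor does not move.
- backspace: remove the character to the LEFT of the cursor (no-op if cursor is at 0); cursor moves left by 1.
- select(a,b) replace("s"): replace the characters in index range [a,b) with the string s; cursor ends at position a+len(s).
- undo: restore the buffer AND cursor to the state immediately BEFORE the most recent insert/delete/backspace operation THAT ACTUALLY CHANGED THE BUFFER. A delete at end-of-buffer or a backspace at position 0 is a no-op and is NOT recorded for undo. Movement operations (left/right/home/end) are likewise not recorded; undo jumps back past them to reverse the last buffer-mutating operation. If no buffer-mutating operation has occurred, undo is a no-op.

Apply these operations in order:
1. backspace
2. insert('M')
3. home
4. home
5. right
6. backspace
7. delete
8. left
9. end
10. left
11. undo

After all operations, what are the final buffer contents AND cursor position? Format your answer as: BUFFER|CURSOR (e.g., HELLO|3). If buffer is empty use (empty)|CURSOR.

After op 1 (backspace): buf='RIORCWDZ' cursor=0
After op 2 (insert('M')): buf='MRIORCWDZ' cursor=1
After op 3 (home): buf='MRIORCWDZ' cursor=0
After op 4 (home): buf='MRIORCWDZ' cursor=0
After op 5 (right): buf='MRIORCWDZ' cursor=1
After op 6 (backspace): buf='RIORCWDZ' cursor=0
After op 7 (delete): buf='IORCWDZ' cursor=0
After op 8 (left): buf='IORCWDZ' cursor=0
After op 9 (end): buf='IORCWDZ' cursor=7
After op 10 (left): buf='IORCWDZ' cursor=6
After op 11 (undo): buf='RIORCWDZ' cursor=0

Answer: RIORCWDZ|0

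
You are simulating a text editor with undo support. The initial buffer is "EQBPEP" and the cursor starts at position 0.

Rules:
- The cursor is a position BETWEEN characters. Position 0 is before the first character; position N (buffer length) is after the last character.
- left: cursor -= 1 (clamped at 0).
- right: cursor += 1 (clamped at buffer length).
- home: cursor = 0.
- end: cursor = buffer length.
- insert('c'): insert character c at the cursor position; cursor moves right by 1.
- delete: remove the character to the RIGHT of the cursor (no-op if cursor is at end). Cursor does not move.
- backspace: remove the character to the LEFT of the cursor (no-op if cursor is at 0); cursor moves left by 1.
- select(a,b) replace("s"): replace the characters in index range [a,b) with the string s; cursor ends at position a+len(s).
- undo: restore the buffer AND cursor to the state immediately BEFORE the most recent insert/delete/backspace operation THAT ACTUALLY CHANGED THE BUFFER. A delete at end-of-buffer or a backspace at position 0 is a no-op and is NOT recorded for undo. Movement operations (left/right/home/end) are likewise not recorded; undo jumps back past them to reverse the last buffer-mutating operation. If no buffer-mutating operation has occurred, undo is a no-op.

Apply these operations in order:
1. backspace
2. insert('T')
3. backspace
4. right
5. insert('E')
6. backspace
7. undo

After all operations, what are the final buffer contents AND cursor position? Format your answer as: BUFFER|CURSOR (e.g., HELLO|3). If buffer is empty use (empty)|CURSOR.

After op 1 (backspace): buf='EQBPEP' cursor=0
After op 2 (insert('T')): buf='TEQBPEP' cursor=1
After op 3 (backspace): buf='EQBPEP' cursor=0
After op 4 (right): buf='EQBPEP' cursor=1
After op 5 (insert('E')): buf='EEQBPEP' cursor=2
After op 6 (backspace): buf='EQBPEP' cursor=1
After op 7 (undo): buf='EEQBPEP' cursor=2

Answer: EEQBPEP|2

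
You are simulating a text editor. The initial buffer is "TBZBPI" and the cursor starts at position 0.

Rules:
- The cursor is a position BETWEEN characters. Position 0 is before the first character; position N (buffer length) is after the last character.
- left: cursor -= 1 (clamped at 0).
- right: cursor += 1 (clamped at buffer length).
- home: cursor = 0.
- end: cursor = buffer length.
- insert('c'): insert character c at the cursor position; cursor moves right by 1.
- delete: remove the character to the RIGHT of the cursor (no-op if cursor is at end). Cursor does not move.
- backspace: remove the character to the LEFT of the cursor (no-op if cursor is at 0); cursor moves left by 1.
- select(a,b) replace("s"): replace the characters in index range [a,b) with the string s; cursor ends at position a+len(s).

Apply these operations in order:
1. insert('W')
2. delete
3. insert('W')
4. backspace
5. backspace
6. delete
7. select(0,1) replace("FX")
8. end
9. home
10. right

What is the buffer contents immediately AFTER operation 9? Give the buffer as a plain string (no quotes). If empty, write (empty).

Answer: FXBPI

Derivation:
After op 1 (insert('W')): buf='WTBZBPI' cursor=1
After op 2 (delete): buf='WBZBPI' cursor=1
After op 3 (insert('W')): buf='WWBZBPI' cursor=2
After op 4 (backspace): buf='WBZBPI' cursor=1
After op 5 (backspace): buf='BZBPI' cursor=0
After op 6 (delete): buf='ZBPI' cursor=0
After op 7 (select(0,1) replace("FX")): buf='FXBPI' cursor=2
After op 8 (end): buf='FXBPI' cursor=5
After op 9 (home): buf='FXBPI' cursor=0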